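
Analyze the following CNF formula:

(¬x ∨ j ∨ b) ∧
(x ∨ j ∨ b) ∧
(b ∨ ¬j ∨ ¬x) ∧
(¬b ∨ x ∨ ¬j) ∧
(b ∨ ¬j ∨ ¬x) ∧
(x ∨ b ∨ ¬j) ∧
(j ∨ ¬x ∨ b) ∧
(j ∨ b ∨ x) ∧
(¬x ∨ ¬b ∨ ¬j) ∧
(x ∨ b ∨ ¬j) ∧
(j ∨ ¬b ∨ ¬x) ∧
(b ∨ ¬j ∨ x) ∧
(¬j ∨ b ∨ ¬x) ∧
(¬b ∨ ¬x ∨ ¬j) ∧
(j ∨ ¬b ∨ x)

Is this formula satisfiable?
No

No, the formula is not satisfiable.

No assignment of truth values to the variables can make all 15 clauses true simultaneously.

The formula is UNSAT (unsatisfiable).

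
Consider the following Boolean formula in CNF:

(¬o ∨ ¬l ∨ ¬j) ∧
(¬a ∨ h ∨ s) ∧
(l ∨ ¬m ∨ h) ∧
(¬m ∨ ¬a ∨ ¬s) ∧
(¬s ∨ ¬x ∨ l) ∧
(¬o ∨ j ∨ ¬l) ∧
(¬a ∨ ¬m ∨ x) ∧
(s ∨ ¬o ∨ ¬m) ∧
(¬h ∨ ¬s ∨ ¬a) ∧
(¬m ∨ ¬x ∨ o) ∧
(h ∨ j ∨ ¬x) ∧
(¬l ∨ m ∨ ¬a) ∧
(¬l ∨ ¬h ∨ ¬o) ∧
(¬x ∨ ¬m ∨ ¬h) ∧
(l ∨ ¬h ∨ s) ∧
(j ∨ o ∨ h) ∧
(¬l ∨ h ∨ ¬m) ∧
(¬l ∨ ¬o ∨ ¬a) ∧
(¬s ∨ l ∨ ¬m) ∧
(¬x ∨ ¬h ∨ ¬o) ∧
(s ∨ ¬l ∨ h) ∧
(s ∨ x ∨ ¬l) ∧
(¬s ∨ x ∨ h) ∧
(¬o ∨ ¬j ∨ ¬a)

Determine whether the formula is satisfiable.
Yes

Yes, the formula is satisfiable.

One satisfying assignment is: o=True, l=False, x=False, m=False, j=False, h=False, a=False, s=False

Verification: With this assignment, all 24 clauses evaluate to true.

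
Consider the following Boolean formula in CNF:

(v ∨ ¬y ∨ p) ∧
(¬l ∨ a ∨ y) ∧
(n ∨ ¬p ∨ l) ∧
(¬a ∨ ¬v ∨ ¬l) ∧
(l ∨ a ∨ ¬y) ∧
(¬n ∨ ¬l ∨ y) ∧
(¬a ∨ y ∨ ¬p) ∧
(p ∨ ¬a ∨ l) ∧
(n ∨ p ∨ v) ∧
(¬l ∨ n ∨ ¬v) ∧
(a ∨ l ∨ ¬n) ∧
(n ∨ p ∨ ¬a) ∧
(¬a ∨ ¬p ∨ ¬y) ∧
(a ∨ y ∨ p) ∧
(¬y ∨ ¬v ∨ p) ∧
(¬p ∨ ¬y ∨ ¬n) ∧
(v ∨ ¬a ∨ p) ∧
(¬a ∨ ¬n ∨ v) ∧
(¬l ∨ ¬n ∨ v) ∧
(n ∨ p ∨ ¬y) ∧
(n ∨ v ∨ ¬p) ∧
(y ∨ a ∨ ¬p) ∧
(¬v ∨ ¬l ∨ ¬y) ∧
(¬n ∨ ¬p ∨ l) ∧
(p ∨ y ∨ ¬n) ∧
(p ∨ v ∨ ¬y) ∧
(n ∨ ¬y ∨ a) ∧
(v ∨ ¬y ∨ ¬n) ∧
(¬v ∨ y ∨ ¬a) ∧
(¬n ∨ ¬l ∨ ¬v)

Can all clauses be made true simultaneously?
No

No, the formula is not satisfiable.

No assignment of truth values to the variables can make all 30 clauses true simultaneously.

The formula is UNSAT (unsatisfiable).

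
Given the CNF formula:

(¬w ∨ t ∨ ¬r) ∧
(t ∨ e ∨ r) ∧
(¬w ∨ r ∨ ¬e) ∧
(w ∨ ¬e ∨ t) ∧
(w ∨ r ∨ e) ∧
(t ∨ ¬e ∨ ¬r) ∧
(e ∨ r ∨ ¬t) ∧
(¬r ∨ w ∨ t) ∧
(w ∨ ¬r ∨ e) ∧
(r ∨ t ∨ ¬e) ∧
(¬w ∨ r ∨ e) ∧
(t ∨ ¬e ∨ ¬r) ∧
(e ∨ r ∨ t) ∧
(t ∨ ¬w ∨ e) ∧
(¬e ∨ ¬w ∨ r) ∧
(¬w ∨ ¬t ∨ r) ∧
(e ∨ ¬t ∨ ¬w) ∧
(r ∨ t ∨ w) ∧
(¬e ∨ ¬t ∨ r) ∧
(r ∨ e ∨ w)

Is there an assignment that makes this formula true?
Yes

Yes, the formula is satisfiable.

One satisfying assignment is: r=True, e=True, w=False, t=True

Verification: With this assignment, all 20 clauses evaluate to true.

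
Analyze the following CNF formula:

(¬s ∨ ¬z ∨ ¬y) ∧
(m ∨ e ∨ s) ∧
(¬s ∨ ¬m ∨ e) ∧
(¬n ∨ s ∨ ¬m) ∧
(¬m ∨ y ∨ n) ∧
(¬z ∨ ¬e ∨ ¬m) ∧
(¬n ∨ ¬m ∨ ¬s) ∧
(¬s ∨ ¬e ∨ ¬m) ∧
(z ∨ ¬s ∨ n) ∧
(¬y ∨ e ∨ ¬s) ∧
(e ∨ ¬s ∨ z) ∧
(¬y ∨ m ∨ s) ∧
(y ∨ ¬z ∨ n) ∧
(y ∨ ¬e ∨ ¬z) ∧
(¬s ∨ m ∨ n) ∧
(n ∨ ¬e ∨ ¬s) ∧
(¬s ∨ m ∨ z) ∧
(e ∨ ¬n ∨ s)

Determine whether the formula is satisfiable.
Yes

Yes, the formula is satisfiable.

One satisfying assignment is: z=False, n=False, e=True, y=False, s=False, m=False

Verification: With this assignment, all 18 clauses evaluate to true.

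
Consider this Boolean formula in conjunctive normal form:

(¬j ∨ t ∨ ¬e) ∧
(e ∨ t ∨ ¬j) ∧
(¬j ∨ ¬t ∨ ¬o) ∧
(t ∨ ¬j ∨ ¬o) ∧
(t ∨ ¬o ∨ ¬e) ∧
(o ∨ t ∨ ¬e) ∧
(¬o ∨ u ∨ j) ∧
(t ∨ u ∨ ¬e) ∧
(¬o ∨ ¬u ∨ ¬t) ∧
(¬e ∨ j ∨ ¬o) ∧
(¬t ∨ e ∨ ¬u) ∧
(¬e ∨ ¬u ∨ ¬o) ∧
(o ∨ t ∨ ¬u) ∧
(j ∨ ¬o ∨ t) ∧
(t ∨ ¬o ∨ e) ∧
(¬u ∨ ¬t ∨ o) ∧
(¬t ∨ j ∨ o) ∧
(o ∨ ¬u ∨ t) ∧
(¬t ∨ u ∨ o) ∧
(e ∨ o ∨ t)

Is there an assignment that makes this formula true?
No

No, the formula is not satisfiable.

No assignment of truth values to the variables can make all 20 clauses true simultaneously.

The formula is UNSAT (unsatisfiable).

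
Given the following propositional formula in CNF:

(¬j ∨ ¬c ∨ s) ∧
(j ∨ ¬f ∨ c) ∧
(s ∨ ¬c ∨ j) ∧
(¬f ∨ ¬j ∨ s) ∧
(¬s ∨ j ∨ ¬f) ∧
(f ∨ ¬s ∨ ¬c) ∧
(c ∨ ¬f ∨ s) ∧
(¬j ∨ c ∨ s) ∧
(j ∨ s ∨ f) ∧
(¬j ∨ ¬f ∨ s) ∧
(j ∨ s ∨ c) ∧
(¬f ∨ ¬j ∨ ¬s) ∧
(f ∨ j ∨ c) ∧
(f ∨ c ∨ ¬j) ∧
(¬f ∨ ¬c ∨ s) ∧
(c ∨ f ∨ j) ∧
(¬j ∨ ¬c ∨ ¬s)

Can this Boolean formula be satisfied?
No

No, the formula is not satisfiable.

No assignment of truth values to the variables can make all 17 clauses true simultaneously.

The formula is UNSAT (unsatisfiable).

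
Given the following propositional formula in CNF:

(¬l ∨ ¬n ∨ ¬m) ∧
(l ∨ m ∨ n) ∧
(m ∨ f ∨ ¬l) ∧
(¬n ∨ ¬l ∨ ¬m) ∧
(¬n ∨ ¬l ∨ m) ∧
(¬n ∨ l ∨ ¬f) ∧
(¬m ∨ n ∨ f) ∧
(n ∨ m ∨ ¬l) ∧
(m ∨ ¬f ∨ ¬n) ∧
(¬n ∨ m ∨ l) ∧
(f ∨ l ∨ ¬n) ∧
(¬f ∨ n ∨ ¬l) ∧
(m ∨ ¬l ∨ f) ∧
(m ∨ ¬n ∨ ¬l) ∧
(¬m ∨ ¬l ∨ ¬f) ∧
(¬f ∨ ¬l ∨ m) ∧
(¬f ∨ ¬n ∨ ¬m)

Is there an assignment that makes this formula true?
Yes

Yes, the formula is satisfiable.

One satisfying assignment is: f=True, n=False, m=True, l=False

Verification: With this assignment, all 17 clauses evaluate to true.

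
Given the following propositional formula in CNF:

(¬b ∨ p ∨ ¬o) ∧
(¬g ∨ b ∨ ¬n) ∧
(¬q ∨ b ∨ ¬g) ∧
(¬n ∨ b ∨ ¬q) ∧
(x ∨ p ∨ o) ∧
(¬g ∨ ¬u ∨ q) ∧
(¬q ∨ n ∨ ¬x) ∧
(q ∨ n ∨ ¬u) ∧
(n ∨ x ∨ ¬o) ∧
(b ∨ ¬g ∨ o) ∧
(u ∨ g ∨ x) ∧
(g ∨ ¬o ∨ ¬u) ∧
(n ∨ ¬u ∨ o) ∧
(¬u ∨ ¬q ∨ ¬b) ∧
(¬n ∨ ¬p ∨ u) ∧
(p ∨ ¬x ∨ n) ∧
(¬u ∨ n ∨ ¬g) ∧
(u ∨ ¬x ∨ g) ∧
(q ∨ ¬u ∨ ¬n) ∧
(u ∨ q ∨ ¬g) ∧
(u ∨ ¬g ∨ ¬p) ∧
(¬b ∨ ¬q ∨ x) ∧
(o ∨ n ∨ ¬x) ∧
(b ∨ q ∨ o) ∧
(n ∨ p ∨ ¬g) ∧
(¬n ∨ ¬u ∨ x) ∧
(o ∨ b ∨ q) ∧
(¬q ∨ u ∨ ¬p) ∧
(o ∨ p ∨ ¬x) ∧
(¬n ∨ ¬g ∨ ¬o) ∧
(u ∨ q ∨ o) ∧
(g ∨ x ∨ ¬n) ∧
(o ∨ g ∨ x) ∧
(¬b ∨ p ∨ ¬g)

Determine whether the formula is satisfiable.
No

No, the formula is not satisfiable.

No assignment of truth values to the variables can make all 34 clauses true simultaneously.

The formula is UNSAT (unsatisfiable).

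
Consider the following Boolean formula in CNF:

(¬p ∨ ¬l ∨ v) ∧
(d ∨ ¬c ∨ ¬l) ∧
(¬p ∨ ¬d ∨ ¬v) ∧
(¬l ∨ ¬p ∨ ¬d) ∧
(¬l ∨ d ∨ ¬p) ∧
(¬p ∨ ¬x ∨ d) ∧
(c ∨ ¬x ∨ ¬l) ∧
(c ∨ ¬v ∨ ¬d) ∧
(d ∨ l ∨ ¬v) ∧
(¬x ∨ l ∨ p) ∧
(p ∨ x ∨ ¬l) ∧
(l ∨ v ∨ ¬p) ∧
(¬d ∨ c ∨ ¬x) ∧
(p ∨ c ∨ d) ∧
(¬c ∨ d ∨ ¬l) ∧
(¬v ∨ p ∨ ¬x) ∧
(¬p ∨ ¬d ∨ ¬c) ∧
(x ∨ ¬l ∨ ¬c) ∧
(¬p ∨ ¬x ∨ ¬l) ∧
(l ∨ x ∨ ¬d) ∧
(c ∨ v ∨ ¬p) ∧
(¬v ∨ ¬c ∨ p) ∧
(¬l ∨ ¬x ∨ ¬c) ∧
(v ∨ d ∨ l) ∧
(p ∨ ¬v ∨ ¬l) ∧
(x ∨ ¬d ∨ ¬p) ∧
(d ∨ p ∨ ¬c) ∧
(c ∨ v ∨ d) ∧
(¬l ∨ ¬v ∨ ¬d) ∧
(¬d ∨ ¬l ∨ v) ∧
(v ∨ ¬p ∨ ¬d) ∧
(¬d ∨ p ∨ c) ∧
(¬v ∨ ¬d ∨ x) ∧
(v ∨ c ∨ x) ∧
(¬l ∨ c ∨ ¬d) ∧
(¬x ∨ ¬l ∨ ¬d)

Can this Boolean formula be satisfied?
No

No, the formula is not satisfiable.

No assignment of truth values to the variables can make all 36 clauses true simultaneously.

The formula is UNSAT (unsatisfiable).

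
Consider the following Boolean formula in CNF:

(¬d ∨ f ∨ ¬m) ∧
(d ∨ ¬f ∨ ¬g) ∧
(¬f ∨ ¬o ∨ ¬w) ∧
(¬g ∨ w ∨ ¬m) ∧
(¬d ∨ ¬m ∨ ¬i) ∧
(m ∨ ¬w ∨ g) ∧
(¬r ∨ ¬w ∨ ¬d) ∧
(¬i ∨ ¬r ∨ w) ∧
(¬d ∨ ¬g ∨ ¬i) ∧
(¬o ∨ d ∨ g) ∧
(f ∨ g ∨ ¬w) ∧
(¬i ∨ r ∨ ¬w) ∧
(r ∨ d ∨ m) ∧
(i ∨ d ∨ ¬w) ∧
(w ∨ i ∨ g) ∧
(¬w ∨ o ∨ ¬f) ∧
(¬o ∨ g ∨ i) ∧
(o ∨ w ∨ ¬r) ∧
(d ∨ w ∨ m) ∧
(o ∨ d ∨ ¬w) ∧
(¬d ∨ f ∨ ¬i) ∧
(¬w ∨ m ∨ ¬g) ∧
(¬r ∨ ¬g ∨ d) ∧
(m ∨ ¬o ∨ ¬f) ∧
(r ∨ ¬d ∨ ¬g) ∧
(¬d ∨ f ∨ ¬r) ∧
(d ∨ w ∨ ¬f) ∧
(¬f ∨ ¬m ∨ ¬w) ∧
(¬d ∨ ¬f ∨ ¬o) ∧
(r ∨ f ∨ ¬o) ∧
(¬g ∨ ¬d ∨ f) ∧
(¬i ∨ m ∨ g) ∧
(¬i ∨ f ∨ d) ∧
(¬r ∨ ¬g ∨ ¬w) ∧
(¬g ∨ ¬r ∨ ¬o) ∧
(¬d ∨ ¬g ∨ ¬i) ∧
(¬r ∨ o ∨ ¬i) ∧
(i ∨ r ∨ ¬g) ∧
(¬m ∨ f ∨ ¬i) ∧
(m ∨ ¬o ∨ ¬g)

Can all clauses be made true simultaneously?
No

No, the formula is not satisfiable.

No assignment of truth values to the variables can make all 40 clauses true simultaneously.

The formula is UNSAT (unsatisfiable).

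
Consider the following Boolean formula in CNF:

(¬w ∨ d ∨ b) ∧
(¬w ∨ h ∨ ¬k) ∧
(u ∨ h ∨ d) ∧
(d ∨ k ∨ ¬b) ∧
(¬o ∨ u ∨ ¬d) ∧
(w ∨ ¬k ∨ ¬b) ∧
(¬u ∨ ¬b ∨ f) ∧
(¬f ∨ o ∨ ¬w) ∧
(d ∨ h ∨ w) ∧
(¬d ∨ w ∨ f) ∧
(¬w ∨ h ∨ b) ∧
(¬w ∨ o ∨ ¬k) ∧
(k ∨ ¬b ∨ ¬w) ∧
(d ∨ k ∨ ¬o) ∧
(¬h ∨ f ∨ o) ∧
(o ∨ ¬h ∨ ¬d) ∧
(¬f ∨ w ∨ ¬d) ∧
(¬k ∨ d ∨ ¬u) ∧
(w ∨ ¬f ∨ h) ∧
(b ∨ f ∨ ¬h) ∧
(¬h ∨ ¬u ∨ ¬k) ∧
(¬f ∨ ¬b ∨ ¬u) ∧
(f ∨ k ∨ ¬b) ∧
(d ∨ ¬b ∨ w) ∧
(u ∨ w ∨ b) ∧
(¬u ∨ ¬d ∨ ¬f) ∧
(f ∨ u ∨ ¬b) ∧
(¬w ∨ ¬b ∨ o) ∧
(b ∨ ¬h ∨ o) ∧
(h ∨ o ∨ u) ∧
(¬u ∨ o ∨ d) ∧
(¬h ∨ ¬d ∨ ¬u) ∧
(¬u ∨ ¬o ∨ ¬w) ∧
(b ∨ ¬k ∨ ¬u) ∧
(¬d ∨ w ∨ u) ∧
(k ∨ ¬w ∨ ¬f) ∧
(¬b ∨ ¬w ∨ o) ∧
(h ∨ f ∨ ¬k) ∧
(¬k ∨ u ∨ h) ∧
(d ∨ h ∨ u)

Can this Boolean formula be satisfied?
Yes

Yes, the formula is satisfiable.

One satisfying assignment is: b=True, h=True, f=True, k=True, o=True, d=False, w=True, u=False

Verification: With this assignment, all 40 clauses evaluate to true.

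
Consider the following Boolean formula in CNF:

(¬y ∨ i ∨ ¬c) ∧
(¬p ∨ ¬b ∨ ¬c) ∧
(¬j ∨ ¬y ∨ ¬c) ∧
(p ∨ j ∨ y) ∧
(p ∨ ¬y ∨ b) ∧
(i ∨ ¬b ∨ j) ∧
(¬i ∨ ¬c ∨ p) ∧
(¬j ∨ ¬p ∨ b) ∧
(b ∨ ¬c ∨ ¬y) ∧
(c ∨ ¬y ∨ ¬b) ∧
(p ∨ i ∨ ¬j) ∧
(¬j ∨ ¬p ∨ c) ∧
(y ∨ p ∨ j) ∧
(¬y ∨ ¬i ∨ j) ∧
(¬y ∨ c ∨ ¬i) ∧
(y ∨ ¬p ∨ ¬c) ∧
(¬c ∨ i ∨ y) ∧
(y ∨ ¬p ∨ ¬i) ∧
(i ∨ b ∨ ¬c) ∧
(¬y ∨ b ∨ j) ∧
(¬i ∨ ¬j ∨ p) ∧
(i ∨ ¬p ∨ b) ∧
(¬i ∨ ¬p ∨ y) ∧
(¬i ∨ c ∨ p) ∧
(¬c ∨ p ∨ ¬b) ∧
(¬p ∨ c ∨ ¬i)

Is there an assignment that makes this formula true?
No

No, the formula is not satisfiable.

No assignment of truth values to the variables can make all 26 clauses true simultaneously.

The formula is UNSAT (unsatisfiable).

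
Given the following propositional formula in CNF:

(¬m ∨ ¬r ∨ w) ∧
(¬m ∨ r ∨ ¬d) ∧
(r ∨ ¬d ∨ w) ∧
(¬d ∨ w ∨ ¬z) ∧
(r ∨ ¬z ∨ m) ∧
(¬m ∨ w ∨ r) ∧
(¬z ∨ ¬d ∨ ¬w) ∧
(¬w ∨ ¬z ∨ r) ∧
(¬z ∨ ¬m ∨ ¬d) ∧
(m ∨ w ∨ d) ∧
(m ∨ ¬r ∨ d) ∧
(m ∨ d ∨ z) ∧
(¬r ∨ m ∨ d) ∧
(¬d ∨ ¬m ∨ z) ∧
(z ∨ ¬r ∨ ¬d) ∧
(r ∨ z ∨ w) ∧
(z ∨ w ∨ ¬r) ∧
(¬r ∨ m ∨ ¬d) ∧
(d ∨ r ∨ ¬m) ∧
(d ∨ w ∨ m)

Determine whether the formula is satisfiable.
Yes

Yes, the formula is satisfiable.

One satisfying assignment is: m=False, z=False, d=True, w=True, r=False

Verification: With this assignment, all 20 clauses evaluate to true.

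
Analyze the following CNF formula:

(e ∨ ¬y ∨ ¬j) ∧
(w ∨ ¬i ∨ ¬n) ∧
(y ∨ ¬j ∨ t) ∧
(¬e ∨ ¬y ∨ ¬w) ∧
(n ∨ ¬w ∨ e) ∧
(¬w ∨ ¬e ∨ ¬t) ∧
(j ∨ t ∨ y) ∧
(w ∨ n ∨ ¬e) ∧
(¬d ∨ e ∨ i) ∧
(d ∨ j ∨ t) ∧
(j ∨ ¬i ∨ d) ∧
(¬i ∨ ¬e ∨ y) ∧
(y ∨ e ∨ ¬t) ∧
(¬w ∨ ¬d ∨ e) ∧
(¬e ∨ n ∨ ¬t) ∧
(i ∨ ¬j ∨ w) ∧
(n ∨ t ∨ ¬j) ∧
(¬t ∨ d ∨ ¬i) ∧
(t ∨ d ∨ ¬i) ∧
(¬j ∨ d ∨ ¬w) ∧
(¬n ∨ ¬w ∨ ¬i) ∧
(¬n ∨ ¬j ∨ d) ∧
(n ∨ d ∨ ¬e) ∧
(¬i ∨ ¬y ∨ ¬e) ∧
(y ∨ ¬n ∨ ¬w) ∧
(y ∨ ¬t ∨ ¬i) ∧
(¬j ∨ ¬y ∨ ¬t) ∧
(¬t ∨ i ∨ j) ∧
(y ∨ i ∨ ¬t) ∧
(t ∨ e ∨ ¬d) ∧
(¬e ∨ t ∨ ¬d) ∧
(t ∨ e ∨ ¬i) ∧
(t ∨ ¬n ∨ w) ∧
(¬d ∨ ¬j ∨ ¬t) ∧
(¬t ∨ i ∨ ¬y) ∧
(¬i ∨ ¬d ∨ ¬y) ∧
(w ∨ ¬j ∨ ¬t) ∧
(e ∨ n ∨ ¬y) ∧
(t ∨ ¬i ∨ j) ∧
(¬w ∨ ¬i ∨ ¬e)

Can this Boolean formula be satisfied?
No

No, the formula is not satisfiable.

No assignment of truth values to the variables can make all 40 clauses true simultaneously.

The formula is UNSAT (unsatisfiable).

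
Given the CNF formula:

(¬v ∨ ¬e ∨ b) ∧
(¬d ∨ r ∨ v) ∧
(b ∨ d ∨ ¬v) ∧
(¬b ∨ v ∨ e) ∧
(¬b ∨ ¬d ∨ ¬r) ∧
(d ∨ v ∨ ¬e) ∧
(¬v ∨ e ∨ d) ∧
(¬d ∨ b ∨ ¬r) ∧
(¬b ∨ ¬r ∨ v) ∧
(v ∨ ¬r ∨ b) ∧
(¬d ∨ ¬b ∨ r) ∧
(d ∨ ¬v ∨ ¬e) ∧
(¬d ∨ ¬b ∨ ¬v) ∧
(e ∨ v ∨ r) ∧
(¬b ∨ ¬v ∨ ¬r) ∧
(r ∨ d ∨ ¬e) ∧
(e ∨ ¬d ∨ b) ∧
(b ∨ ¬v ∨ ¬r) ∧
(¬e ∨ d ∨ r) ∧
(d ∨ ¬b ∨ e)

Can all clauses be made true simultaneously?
No

No, the formula is not satisfiable.

No assignment of truth values to the variables can make all 20 clauses true simultaneously.

The formula is UNSAT (unsatisfiable).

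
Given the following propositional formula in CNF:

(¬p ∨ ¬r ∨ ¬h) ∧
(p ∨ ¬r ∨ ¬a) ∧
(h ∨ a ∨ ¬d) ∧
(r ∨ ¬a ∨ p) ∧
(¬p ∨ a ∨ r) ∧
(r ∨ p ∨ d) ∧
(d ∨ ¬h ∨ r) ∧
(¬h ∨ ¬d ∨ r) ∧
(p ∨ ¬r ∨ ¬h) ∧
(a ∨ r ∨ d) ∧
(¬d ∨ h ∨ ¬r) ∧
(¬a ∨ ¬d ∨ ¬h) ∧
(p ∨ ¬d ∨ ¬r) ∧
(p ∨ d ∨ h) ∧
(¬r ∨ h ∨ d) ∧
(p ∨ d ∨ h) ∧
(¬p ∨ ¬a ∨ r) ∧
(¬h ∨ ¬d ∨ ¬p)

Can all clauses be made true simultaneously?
No

No, the formula is not satisfiable.

No assignment of truth values to the variables can make all 18 clauses true simultaneously.

The formula is UNSAT (unsatisfiable).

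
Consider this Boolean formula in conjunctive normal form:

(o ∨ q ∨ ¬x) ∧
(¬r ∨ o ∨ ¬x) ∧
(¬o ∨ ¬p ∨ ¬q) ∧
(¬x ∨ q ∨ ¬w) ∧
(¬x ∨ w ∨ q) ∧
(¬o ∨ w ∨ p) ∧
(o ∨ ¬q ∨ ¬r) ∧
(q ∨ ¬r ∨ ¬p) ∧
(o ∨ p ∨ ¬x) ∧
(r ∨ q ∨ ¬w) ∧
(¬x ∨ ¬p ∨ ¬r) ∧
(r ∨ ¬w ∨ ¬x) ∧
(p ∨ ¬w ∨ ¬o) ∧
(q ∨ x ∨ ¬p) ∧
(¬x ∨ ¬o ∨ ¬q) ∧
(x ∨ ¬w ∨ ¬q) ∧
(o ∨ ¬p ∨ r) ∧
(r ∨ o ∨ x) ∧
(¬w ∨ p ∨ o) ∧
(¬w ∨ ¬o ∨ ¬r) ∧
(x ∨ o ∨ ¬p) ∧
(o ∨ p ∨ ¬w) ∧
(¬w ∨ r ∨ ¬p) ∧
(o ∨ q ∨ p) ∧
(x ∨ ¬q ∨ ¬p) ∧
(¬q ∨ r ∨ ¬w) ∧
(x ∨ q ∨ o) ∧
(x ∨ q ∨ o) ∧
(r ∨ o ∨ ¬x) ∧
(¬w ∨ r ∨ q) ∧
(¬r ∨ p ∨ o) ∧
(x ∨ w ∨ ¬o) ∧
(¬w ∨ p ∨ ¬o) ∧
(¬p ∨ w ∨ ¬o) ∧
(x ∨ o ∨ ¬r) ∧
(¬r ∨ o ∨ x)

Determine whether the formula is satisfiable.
No

No, the formula is not satisfiable.

No assignment of truth values to the variables can make all 36 clauses true simultaneously.

The formula is UNSAT (unsatisfiable).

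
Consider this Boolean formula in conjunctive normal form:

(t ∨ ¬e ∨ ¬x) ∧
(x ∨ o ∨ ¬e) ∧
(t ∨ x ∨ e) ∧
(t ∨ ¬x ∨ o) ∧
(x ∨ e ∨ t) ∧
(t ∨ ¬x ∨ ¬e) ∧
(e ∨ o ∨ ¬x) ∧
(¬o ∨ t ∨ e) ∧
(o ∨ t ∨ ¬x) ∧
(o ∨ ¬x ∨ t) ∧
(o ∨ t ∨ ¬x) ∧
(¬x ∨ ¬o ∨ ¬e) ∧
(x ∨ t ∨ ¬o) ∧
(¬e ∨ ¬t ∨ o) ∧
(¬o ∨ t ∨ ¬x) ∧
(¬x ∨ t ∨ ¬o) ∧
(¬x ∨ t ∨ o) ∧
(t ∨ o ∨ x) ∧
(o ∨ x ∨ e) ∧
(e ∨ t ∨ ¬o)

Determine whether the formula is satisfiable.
Yes

Yes, the formula is satisfiable.

One satisfying assignment is: x=True, o=True, e=False, t=True

Verification: With this assignment, all 20 clauses evaluate to true.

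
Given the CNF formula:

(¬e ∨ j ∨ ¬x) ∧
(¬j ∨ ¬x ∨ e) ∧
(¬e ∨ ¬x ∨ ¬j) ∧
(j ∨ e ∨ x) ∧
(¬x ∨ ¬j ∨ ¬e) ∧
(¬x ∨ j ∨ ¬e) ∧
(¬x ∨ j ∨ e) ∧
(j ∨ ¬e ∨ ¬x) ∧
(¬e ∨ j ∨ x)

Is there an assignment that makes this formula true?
Yes

Yes, the formula is satisfiable.

One satisfying assignment is: x=False, e=True, j=True

Verification: With this assignment, all 9 clauses evaluate to true.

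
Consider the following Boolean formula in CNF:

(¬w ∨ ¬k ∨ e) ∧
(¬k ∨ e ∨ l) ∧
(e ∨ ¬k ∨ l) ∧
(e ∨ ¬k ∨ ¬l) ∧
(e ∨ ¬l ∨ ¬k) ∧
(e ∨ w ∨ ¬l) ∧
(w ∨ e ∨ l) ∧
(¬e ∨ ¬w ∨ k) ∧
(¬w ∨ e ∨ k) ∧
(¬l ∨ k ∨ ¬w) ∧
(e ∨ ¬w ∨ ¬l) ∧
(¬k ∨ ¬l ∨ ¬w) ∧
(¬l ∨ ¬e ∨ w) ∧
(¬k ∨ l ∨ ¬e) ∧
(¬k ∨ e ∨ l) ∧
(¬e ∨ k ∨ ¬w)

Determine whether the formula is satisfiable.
Yes

Yes, the formula is satisfiable.

One satisfying assignment is: e=True, w=False, k=False, l=False

Verification: With this assignment, all 16 clauses evaluate to true.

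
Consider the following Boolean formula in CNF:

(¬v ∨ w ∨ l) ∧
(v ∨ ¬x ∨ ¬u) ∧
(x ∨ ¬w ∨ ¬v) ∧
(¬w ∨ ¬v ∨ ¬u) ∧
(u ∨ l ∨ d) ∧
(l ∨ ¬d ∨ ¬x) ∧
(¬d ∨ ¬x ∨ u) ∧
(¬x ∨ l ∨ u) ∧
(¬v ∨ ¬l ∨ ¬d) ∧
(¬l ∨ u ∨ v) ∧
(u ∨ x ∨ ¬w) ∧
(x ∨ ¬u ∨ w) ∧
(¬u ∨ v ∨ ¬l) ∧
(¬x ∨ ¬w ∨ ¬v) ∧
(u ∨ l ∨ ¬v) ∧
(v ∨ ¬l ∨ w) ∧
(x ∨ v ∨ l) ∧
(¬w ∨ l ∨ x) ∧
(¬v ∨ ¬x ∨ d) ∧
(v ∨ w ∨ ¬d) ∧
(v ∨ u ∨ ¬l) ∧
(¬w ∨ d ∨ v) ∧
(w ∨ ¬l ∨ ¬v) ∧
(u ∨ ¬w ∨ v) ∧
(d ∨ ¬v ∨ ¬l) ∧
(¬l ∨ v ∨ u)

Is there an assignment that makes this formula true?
No

No, the formula is not satisfiable.

No assignment of truth values to the variables can make all 26 clauses true simultaneously.

The formula is UNSAT (unsatisfiable).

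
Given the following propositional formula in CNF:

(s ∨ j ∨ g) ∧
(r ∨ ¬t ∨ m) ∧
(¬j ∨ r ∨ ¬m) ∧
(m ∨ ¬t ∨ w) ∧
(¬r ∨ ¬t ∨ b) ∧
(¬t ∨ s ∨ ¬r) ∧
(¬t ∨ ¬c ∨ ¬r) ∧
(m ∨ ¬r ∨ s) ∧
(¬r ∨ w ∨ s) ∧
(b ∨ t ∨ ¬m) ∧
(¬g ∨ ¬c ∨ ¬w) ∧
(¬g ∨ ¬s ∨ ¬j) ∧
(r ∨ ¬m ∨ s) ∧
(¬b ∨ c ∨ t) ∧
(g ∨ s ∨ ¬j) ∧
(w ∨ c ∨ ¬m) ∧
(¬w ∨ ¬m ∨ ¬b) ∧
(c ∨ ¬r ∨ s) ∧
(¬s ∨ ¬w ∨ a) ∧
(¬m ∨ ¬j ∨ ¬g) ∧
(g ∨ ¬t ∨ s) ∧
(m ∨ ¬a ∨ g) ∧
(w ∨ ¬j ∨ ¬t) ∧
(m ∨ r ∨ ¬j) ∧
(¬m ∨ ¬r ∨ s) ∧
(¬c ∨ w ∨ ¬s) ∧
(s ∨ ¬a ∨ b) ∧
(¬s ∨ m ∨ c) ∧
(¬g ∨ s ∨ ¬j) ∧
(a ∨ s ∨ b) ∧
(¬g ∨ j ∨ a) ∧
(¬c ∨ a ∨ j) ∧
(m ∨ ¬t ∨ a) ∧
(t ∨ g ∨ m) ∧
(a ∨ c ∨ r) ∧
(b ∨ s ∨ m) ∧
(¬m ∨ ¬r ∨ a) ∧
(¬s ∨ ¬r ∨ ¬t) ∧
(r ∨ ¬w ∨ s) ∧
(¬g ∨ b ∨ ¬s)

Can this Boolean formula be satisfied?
Yes

Yes, the formula is satisfiable.

One satisfying assignment is: g=False, b=False, w=True, r=False, m=True, a=True, c=True, t=True, j=False, s=True

Verification: With this assignment, all 40 clauses evaluate to true.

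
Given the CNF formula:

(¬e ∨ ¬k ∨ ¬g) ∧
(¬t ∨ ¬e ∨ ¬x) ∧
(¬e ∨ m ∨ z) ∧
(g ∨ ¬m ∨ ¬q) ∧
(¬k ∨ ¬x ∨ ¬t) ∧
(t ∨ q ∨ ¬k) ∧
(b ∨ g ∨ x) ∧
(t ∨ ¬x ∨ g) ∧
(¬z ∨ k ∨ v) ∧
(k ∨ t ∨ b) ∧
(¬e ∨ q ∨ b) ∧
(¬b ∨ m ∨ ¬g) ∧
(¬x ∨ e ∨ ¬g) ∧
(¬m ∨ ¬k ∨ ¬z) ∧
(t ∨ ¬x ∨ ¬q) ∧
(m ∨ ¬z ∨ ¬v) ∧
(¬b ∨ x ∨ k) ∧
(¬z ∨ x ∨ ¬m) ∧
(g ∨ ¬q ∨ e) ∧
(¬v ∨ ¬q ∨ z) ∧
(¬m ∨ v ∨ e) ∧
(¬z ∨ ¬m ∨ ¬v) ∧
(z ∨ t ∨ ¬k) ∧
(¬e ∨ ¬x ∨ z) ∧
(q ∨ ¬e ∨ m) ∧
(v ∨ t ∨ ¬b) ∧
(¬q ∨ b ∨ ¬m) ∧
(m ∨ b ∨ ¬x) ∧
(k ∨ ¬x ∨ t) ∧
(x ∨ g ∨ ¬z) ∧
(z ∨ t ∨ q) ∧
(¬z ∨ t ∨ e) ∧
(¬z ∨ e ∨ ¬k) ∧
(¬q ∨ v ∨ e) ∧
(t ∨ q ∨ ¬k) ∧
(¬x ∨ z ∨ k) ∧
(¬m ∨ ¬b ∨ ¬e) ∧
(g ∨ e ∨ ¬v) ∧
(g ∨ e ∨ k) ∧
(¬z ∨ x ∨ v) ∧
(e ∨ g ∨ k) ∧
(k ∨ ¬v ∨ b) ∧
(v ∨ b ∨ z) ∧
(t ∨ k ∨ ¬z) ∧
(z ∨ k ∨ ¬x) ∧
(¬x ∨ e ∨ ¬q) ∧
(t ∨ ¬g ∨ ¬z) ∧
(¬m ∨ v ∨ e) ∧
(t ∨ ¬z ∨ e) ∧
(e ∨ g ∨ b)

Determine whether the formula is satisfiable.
Yes

Yes, the formula is satisfiable.

One satisfying assignment is: v=False, g=False, b=True, e=False, k=True, t=True, z=False, q=False, m=False, x=False

Verification: With this assignment, all 50 clauses evaluate to true.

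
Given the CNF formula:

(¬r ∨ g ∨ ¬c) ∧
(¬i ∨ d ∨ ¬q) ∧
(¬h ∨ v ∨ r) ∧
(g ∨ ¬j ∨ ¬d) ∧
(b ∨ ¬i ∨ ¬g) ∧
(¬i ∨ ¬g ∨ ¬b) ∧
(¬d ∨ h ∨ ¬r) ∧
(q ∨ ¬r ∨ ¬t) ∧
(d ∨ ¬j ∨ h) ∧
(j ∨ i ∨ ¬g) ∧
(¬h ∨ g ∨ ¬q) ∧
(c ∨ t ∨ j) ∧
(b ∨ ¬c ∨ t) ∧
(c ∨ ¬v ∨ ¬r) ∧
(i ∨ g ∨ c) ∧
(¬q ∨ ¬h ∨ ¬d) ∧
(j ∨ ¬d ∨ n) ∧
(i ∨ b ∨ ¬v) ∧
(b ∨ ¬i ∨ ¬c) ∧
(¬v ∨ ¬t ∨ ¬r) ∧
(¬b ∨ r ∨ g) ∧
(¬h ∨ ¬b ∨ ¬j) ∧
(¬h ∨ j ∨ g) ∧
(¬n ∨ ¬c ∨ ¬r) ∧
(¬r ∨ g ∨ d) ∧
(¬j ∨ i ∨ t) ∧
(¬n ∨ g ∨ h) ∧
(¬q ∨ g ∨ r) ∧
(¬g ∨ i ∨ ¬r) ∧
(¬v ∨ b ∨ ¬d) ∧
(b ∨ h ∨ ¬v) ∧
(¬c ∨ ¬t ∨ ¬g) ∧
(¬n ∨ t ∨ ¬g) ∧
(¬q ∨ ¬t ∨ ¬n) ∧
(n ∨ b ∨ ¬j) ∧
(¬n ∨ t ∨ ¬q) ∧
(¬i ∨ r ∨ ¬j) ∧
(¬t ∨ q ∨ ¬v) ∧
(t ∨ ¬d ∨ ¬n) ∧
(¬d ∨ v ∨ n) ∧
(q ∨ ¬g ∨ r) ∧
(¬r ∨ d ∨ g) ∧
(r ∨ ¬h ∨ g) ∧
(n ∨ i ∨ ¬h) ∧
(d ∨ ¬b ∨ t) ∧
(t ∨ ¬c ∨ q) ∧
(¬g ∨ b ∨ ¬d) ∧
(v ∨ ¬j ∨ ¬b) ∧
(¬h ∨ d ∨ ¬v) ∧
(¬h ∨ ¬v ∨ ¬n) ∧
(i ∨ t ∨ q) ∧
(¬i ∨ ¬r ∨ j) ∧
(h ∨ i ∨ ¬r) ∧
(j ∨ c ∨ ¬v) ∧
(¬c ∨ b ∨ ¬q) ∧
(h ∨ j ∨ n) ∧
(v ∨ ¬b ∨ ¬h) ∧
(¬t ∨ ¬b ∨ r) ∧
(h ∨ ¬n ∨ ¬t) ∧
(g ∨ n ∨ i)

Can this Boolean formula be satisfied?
No

No, the formula is not satisfiable.

No assignment of truth values to the variables can make all 60 clauses true simultaneously.

The formula is UNSAT (unsatisfiable).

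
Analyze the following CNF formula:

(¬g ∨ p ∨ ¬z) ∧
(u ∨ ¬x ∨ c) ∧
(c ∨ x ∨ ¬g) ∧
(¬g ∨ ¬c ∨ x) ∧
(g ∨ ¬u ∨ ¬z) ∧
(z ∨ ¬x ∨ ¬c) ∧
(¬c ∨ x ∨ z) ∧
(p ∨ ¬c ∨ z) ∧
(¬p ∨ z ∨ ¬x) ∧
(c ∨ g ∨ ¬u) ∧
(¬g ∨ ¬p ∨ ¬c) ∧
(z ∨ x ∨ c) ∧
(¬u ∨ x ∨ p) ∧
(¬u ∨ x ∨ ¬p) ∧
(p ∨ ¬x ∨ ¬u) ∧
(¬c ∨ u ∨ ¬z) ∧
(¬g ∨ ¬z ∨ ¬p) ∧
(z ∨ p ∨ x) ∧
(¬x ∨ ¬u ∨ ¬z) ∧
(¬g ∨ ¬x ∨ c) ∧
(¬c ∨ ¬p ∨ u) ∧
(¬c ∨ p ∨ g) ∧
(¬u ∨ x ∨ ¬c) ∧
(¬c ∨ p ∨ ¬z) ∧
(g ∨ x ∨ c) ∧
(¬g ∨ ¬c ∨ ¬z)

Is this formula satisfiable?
No

No, the formula is not satisfiable.

No assignment of truth values to the variables can make all 26 clauses true simultaneously.

The formula is UNSAT (unsatisfiable).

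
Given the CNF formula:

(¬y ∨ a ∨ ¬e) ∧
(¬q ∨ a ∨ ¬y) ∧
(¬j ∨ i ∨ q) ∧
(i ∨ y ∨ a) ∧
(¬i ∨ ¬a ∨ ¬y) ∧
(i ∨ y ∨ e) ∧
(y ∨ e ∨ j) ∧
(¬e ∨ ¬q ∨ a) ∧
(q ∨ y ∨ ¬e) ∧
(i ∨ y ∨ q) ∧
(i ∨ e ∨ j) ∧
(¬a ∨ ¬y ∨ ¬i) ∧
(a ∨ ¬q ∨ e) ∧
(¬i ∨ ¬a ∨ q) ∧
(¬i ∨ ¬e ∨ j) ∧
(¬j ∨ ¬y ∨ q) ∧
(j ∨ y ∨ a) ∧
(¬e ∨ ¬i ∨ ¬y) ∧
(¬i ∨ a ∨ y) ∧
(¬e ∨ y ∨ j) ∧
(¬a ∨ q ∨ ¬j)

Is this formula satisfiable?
Yes

Yes, the formula is satisfiable.

One satisfying assignment is: i=False, q=False, y=True, j=False, e=True, a=True

Verification: With this assignment, all 21 clauses evaluate to true.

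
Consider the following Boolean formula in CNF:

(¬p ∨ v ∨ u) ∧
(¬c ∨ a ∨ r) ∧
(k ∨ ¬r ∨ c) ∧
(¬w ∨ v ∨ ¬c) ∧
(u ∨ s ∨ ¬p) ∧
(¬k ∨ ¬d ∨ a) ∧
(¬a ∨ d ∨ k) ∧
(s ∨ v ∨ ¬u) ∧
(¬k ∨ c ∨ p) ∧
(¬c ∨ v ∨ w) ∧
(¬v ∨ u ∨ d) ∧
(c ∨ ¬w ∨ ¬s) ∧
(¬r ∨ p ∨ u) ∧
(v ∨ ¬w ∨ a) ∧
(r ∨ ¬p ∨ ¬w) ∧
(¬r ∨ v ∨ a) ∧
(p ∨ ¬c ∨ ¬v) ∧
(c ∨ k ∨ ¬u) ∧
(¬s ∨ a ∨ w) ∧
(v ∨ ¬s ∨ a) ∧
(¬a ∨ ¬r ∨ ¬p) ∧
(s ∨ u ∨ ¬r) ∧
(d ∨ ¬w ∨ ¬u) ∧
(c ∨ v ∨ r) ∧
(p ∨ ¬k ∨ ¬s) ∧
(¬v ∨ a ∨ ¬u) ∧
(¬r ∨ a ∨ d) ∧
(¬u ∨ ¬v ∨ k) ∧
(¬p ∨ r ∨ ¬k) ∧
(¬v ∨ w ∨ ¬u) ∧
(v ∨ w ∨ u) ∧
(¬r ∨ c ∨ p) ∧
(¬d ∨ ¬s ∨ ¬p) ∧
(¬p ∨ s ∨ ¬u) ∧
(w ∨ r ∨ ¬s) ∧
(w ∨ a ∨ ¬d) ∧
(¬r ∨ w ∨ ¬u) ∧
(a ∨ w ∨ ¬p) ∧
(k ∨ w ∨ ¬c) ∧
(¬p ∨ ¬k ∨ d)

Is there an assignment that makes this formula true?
Yes

Yes, the formula is satisfiable.

One satisfying assignment is: a=True, r=False, w=False, d=True, u=False, k=False, v=True, c=False, s=False, p=False

Verification: With this assignment, all 40 clauses evaluate to true.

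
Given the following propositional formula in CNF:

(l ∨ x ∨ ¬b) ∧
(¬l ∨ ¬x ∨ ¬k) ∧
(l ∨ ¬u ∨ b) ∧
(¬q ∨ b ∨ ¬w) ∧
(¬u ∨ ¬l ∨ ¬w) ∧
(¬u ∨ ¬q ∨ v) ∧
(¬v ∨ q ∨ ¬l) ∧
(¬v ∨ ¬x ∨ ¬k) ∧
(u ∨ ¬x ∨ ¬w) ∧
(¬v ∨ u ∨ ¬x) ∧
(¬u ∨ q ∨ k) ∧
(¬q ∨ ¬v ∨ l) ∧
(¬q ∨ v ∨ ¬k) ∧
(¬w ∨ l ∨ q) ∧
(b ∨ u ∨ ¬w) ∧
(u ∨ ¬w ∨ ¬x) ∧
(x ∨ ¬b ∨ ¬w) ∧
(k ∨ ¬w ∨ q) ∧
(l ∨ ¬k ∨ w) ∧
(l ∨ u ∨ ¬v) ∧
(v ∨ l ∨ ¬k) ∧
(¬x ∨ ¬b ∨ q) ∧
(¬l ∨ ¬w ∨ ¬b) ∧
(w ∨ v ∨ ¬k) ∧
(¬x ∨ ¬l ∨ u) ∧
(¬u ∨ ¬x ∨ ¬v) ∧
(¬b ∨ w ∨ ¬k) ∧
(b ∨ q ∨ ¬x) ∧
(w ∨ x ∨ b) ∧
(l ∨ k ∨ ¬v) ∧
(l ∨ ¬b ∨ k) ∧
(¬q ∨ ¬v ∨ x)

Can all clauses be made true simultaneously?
Yes

Yes, the formula is satisfiable.

One satisfying assignment is: u=False, b=True, l=True, k=False, x=False, w=False, v=False, q=False

Verification: With this assignment, all 32 clauses evaluate to true.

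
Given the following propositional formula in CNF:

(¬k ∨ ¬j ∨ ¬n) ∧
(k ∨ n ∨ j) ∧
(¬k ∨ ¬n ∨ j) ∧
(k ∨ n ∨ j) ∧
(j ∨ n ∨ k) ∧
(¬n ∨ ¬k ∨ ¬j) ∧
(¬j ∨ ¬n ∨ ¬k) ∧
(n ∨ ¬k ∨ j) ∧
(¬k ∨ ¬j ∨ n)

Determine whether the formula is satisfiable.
Yes

Yes, the formula is satisfiable.

One satisfying assignment is: n=False, j=True, k=False

Verification: With this assignment, all 9 clauses evaluate to true.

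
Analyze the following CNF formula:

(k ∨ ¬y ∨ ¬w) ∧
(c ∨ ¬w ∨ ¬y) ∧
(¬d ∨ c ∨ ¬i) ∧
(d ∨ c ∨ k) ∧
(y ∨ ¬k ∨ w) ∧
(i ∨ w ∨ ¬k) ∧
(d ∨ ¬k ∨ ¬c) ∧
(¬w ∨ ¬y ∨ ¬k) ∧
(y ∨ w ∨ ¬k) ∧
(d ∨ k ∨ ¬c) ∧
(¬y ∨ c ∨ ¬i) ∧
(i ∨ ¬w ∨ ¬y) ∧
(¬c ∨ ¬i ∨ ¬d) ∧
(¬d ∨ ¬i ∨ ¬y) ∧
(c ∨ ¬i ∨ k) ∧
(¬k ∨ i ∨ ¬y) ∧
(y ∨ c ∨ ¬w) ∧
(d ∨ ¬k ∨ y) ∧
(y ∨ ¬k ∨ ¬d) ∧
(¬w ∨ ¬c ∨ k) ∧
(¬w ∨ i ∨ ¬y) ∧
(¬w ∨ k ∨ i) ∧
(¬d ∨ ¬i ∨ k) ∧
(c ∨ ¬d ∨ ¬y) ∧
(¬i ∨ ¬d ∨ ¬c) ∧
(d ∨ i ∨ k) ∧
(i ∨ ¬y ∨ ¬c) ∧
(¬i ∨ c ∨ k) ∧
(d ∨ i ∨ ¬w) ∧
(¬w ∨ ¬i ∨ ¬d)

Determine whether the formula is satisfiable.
Yes

Yes, the formula is satisfiable.

One satisfying assignment is: y=False, c=False, k=False, w=False, i=False, d=True

Verification: With this assignment, all 30 clauses evaluate to true.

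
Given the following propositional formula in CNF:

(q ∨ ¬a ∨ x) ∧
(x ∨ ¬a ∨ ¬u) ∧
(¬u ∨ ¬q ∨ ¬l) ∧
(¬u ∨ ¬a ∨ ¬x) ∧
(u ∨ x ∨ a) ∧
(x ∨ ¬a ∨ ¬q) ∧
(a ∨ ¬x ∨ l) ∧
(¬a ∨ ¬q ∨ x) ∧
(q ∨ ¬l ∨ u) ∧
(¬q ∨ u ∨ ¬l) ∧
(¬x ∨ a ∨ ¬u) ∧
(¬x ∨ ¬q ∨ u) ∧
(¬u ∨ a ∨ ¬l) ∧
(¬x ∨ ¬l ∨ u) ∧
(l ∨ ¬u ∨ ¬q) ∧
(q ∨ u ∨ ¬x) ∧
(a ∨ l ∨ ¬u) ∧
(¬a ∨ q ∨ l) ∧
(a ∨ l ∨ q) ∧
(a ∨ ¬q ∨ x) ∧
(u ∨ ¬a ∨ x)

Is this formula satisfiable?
No

No, the formula is not satisfiable.

No assignment of truth values to the variables can make all 21 clauses true simultaneously.

The formula is UNSAT (unsatisfiable).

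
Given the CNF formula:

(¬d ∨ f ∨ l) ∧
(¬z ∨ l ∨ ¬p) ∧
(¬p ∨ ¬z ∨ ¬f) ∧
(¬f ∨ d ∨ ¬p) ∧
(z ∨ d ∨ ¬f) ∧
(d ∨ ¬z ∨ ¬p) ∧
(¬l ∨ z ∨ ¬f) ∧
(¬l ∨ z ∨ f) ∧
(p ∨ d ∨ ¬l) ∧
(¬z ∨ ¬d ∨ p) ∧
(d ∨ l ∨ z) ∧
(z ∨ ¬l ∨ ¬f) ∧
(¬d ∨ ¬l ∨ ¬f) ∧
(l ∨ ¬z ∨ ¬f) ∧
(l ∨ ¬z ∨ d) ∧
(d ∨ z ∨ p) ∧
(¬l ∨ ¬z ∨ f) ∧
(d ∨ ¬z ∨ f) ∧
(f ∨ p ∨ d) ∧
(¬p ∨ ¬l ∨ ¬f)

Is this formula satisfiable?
Yes

Yes, the formula is satisfiable.

One satisfying assignment is: z=False, p=False, l=False, d=True, f=True

Verification: With this assignment, all 20 clauses evaluate to true.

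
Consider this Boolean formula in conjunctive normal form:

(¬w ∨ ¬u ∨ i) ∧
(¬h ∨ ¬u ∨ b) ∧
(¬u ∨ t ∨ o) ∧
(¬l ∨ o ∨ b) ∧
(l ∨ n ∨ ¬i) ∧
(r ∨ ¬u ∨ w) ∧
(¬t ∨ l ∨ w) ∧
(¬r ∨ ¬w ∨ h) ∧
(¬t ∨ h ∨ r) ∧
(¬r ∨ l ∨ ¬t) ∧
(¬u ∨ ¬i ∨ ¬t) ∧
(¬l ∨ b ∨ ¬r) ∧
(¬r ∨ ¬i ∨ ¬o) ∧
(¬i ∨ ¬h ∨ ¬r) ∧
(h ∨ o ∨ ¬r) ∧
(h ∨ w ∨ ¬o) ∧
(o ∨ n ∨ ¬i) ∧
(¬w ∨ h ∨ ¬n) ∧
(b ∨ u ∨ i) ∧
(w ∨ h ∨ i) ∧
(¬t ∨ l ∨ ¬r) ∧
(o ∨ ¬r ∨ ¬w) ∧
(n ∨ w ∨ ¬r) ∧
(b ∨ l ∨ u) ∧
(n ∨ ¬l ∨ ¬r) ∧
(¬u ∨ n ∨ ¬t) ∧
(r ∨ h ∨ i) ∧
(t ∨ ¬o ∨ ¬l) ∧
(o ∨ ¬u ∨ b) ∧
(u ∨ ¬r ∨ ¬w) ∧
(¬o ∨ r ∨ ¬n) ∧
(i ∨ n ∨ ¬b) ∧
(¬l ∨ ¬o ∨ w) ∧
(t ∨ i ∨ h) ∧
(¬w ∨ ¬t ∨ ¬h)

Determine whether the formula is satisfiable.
Yes

Yes, the formula is satisfiable.

One satisfying assignment is: l=False, w=False, t=False, o=False, u=False, b=True, r=False, h=False, i=True, n=True

Verification: With this assignment, all 35 clauses evaluate to true.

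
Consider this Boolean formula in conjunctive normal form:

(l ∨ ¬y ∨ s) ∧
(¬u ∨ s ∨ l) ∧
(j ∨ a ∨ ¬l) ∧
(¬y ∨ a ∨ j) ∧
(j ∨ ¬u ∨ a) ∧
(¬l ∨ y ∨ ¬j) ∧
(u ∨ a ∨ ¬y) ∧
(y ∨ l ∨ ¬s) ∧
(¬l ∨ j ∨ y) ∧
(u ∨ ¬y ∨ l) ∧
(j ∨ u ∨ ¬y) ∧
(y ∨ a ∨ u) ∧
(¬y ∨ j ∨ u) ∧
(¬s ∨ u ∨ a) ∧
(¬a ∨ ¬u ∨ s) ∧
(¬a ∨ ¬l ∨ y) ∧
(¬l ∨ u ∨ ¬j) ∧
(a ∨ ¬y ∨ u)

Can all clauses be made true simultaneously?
Yes

Yes, the formula is satisfiable.

One satisfying assignment is: u=False, j=False, l=False, a=True, y=False, s=False

Verification: With this assignment, all 18 clauses evaluate to true.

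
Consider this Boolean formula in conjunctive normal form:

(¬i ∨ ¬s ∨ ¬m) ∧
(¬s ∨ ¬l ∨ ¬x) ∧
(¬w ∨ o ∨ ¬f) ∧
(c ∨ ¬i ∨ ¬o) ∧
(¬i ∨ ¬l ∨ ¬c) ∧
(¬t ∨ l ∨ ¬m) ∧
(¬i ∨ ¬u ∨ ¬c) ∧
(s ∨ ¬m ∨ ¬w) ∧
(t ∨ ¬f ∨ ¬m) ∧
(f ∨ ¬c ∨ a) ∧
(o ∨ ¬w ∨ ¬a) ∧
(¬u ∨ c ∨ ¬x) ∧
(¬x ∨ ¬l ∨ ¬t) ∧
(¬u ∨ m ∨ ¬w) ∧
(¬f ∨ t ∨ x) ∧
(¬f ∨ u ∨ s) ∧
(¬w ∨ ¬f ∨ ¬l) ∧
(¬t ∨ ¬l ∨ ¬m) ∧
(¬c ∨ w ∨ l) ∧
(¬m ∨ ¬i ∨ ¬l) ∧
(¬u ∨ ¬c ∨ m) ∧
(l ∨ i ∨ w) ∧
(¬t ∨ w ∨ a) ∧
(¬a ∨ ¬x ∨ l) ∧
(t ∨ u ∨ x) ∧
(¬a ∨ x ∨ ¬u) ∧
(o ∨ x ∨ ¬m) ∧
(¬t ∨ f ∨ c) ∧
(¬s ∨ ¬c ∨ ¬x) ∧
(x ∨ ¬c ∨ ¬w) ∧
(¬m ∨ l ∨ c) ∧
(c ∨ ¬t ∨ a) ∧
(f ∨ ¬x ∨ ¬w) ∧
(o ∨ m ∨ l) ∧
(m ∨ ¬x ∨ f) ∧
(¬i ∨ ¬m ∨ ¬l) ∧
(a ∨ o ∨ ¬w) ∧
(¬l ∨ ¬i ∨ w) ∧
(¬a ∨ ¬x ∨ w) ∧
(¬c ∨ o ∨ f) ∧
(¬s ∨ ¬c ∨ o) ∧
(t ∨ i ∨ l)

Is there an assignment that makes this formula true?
Yes

Yes, the formula is satisfiable.

One satisfying assignment is: a=False, i=False, m=True, c=False, w=False, o=False, s=False, u=False, t=False, x=True, f=False, l=True

Verification: With this assignment, all 42 clauses evaluate to true.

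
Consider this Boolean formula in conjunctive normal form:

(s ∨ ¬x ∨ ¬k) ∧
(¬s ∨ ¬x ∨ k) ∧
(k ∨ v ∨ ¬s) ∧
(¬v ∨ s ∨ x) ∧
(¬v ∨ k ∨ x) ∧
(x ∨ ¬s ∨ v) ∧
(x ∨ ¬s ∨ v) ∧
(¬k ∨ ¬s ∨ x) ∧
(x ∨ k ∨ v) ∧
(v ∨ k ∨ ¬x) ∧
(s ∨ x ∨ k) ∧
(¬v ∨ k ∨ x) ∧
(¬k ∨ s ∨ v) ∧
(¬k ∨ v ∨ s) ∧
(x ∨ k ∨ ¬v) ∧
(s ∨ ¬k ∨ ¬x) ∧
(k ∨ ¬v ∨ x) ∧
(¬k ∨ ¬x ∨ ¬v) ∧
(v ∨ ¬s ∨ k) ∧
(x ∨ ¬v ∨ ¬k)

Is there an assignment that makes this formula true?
Yes

Yes, the formula is satisfiable.

One satisfying assignment is: x=True, v=False, k=True, s=True

Verification: With this assignment, all 20 clauses evaluate to true.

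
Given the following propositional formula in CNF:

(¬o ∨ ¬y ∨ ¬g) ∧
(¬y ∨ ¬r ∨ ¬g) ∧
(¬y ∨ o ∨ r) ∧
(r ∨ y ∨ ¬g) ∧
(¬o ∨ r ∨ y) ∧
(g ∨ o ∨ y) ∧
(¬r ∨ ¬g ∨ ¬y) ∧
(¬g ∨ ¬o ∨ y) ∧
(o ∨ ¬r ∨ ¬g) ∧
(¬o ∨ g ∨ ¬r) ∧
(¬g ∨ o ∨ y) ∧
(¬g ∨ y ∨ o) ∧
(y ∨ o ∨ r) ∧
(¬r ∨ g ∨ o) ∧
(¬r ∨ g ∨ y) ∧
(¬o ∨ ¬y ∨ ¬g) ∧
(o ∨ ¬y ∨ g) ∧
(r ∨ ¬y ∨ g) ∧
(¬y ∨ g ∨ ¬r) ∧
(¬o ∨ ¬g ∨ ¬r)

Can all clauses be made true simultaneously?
No

No, the formula is not satisfiable.

No assignment of truth values to the variables can make all 20 clauses true simultaneously.

The formula is UNSAT (unsatisfiable).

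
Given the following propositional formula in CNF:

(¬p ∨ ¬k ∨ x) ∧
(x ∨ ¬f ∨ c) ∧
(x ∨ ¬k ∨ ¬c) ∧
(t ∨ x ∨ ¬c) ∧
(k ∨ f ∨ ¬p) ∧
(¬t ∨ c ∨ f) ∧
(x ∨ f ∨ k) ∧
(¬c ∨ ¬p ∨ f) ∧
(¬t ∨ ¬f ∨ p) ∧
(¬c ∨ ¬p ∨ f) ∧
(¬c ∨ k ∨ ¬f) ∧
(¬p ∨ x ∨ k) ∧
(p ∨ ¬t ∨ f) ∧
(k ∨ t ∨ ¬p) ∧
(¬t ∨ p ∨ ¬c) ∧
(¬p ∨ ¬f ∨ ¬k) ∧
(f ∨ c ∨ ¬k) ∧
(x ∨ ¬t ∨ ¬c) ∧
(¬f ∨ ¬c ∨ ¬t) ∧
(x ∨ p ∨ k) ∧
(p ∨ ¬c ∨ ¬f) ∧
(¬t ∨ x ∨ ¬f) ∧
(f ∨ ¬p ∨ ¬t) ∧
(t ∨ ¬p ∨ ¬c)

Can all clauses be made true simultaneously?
Yes

Yes, the formula is satisfiable.

One satisfying assignment is: x=True, k=False, t=False, f=False, c=False, p=False

Verification: With this assignment, all 24 clauses evaluate to true.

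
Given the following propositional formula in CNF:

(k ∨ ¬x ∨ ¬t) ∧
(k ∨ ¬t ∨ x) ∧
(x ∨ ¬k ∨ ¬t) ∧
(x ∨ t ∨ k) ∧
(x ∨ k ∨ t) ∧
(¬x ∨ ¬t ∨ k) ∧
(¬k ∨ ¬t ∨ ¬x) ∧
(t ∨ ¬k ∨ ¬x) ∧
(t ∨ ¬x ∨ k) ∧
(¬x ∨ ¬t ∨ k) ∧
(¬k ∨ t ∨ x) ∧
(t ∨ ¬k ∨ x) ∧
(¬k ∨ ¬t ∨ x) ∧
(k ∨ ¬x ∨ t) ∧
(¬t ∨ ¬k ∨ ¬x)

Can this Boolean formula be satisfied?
No

No, the formula is not satisfiable.

No assignment of truth values to the variables can make all 15 clauses true simultaneously.

The formula is UNSAT (unsatisfiable).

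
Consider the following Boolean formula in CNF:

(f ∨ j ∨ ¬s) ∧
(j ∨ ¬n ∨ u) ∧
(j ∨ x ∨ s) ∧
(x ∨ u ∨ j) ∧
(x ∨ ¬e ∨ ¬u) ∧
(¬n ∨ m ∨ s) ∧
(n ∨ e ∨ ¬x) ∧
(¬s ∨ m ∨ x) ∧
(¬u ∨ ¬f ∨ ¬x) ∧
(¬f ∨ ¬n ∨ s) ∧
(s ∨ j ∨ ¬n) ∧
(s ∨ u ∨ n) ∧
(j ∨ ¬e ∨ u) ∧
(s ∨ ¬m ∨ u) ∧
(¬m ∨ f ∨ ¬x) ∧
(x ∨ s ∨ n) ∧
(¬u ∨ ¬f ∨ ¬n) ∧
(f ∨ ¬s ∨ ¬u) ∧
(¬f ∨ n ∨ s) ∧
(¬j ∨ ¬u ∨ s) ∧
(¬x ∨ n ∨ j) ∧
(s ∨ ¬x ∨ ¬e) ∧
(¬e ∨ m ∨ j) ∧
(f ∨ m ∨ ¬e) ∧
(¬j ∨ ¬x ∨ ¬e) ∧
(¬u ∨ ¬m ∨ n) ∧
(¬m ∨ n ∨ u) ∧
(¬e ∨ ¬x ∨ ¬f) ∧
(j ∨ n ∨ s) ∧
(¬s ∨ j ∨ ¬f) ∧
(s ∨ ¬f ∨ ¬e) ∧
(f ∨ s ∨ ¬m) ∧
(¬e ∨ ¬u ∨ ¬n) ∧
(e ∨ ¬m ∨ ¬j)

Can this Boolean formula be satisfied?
Yes

Yes, the formula is satisfiable.

One satisfying assignment is: x=False, n=True, f=False, e=True, s=True, m=True, u=False, j=True

Verification: With this assignment, all 34 clauses evaluate to true.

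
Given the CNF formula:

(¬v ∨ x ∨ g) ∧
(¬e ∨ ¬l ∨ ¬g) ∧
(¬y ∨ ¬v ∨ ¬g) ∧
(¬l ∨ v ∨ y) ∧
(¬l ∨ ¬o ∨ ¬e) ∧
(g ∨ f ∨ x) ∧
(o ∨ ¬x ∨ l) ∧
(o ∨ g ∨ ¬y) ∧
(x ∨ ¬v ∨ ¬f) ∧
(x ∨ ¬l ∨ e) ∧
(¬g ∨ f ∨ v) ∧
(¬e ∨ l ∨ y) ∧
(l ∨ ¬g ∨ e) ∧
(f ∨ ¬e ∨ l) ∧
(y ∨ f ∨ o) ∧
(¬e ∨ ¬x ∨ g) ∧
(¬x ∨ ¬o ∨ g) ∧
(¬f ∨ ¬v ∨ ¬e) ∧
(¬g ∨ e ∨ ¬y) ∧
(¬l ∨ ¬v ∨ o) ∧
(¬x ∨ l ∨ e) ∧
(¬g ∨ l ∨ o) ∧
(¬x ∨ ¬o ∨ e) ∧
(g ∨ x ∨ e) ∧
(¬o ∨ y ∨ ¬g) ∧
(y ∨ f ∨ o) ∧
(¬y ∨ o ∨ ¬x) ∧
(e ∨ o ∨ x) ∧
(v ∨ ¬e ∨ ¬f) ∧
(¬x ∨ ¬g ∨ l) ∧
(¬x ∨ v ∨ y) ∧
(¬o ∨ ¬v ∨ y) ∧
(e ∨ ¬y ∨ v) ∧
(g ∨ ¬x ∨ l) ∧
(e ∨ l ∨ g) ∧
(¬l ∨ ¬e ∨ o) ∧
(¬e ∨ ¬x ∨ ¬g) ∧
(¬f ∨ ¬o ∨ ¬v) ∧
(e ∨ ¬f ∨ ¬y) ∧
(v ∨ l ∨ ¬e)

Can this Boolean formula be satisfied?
No

No, the formula is not satisfiable.

No assignment of truth values to the variables can make all 40 clauses true simultaneously.

The formula is UNSAT (unsatisfiable).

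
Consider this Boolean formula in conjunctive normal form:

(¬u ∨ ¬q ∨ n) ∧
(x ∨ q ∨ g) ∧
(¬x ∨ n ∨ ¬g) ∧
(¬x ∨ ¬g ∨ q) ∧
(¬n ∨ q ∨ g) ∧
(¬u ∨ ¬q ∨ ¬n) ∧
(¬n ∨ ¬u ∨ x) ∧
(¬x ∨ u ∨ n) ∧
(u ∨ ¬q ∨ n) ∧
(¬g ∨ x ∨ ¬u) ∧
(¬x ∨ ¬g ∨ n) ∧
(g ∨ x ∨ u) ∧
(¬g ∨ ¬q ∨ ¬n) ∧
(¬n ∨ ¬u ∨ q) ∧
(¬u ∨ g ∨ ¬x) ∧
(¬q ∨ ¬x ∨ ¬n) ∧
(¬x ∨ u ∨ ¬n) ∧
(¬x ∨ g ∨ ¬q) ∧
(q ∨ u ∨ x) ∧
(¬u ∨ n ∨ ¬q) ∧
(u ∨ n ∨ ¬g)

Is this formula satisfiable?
No

No, the formula is not satisfiable.

No assignment of truth values to the variables can make all 21 clauses true simultaneously.

The formula is UNSAT (unsatisfiable).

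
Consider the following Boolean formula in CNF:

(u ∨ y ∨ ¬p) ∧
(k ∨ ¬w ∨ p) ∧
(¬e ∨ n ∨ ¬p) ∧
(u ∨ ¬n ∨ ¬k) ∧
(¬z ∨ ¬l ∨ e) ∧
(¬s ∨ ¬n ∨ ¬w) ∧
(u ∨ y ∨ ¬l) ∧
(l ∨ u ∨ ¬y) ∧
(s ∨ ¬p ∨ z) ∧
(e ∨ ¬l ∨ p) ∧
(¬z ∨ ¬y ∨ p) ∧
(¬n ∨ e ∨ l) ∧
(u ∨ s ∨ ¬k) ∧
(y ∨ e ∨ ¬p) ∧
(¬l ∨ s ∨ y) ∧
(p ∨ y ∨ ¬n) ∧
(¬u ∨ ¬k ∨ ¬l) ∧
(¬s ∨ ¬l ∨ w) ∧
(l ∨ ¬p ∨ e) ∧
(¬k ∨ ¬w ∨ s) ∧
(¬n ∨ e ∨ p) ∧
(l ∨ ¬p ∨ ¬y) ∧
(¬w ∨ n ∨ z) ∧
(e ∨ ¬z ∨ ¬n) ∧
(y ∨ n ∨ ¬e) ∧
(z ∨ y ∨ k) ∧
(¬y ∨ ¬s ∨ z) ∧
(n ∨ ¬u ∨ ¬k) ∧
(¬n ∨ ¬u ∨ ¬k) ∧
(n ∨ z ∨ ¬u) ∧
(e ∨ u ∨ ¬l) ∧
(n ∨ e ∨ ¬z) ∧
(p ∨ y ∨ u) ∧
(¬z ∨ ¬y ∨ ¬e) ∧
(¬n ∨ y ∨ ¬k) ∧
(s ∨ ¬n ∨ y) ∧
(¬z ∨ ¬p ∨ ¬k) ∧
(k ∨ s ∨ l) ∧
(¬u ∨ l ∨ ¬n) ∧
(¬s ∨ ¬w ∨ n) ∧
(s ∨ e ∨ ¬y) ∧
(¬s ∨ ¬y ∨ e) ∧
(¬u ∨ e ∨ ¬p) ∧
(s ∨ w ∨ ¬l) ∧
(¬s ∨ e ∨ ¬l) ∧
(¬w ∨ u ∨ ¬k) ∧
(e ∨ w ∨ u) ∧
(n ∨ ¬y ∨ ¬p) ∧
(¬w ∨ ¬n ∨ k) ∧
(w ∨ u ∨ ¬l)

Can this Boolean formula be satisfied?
No

No, the formula is not satisfiable.

No assignment of truth values to the variables can make all 50 clauses true simultaneously.

The formula is UNSAT (unsatisfiable).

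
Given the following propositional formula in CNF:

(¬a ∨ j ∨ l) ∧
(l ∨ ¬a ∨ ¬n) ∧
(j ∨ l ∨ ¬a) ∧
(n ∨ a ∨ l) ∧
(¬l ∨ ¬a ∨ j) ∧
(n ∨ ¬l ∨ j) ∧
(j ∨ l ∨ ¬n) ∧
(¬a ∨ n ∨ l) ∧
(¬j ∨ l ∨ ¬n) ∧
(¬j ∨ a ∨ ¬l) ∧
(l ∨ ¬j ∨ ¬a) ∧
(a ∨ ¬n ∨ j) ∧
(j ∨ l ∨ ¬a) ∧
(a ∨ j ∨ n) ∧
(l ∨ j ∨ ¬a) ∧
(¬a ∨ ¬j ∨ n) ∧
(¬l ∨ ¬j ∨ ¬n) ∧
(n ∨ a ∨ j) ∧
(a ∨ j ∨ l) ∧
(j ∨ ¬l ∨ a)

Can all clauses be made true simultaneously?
No

No, the formula is not satisfiable.

No assignment of truth values to the variables can make all 20 clauses true simultaneously.

The formula is UNSAT (unsatisfiable).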